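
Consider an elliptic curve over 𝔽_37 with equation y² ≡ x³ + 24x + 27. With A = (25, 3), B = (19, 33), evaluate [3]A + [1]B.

(2, 3)

First 3A:
Repeated addition: build up to 3A.
2A: tangent at (25, 3): λ = (3·25² + 24)/(2·3) ≡ 12/6. 6⁻¹ ≡ 31 (mod 37), so λ ≡ 12·31 ≡ 2.
  x = λ² - 25 - 25 = 4 - 50 ≡ 28; y = λ·(25 - 28) - 3 ≡ 28. → (28, 28)
3A: (28, 28) + (25, 3). λ = (3 - 28)/(25 - 28) ≡ 12/34 mod 37. 34⁻¹ ≡ 12 (mod 37) since 34·12 = 408 ≡ 1, so λ ≡ 33.
  x = λ² - 28 - 25 = 1089 - 53 ≡ 0; y = λ·(28 - 0) - 28 ≡ 8. → (0, 8)
3A = (0, 8).
Finally 3A + B:
(0, 8) + (19, 33). λ = (33 - 8)/(19 - 0) ≡ 25/19 mod 37. 19⁻¹ ≡ 2 (mod 37), so λ ≡ 13.
  x = λ² - 0 - 19 = 169 - 19 ≡ 2; y = λ·(0 - 2) - 8 ≡ 3. → (2, 3)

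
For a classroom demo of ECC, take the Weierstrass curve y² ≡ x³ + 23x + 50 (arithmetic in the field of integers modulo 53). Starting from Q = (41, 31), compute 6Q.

(33, 32)

Repeated addition: build up to 6Q.
2Q: tangent at (41, 31): λ = (3·41² + 23)/(2·31) ≡ 31/9. 9⁻¹ ≡ 6 (mod 53), so λ ≡ 31·6 ≡ 27.
  x = λ² - 41 - 41 = 729 - 82 ≡ 11; y = λ·(41 - 11) - 31 ≡ 37. → (11, 37)
3Q: (11, 37) + (41, 31). λ = (31 - 37)/(41 - 11) ≡ 47/30 mod 53. 30⁻¹ ≡ 23 (mod 53), so λ ≡ 21.
  x = λ² - 11 - 41 = 441 - 52 ≡ 18; y = λ·(11 - 18) - 37 ≡ 28. → (18, 28)
4Q: (18, 28) + (41, 31). λ = (31 - 28)/(41 - 18) ≡ 3/23 mod 53. 23⁻¹ ≡ 30 (mod 53), so λ ≡ 37.
  x = λ² - 18 - 41 = 1369 - 59 ≡ 38; y = λ·(18 - 38) - 28 ≡ 27. → (38, 27)
5Q: (38, 27) + (41, 31). λ = (31 - 27)/(41 - 38) ≡ 4/3 mod 53. 3⁻¹ ≡ 18 (mod 53), so λ ≡ 19.
  x = λ² - 38 - 41 = 361 - 79 ≡ 17; y = λ·(38 - 17) - 27 ≡ 1. → (17, 1)
6Q: (17, 1) + (41, 31). λ = (31 - 1)/(41 - 17) ≡ 30/24 mod 53. 24⁻¹ ≡ 42 (mod 53), so λ ≡ 41.
  x = λ² - 17 - 41 = 1681 - 58 ≡ 33; y = λ·(17 - 33) - 1 ≡ 32. → (33, 32)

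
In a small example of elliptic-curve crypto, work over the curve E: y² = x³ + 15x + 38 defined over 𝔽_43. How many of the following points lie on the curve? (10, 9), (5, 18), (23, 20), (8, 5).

2

(10, 9): 9² ≡ 38, rhs ≡ 27 → off.
(5, 18): 18² ≡ 23, rhs ≡ 23 → on.
(23, 20): 20² ≡ 13, rhs ≡ 37 → off.
(8, 5): 5² ≡ 25, rhs ≡ 25 → on.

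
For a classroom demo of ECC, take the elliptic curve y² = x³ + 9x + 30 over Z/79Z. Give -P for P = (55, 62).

(55, 17)

-(55, 62) = (55, -62 mod 79) = (55, 17).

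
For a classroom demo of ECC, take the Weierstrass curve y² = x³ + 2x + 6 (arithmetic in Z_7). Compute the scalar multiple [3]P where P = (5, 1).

(2, 5)

Repeated addition: build up to 3P.
2P: tangent at (5, 1): λ = (3·5² + 2)/(2·1) ≡ 0/2. 2⁻¹ ≡ 4 (mod 7) since 2·4 = 8 ≡ 1, so λ ≡ 0·4 ≡ 0.
  x = λ² - 5 - 5 = 0 - 10 ≡ 4; y = λ·(5 - 4) - 1 ≡ 6. → (4, 6)
3P: (4, 6) + (5, 1). λ = (1 - 6)/(5 - 4) ≡ 2/1 mod 7. 1⁻¹ ≡ 1 (mod 7) since 1·1 = 1 ≡ 1, so λ ≡ 2.
  x = λ² - 4 - 5 = 4 - 9 ≡ 2; y = λ·(4 - 2) - 6 ≡ 5. → (2, 5)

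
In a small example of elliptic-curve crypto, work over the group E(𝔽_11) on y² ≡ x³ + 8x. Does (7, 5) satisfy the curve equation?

yes

y² = 5² ≡ 3; x³ + 8x + 0 = 399 ≡ 3 (mod 11). 3 = 3.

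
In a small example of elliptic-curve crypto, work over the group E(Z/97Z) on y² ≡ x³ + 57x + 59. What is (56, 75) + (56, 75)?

(74, 89)

tangent at (56, 75): λ = (3·56² + 57)/(2·75) ≡ 56/53. 53⁻¹ ≡ 11 (mod 97), so λ ≡ 56·11 ≡ 34.
  x = λ² - 56 - 56 = 1156 - 112 ≡ 74; y = λ·(56 - 74) - 75 ≡ 89. → (74, 89)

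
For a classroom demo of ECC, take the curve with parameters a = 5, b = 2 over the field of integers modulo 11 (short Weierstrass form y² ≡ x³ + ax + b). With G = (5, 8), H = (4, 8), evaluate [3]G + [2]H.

First 3G:
Repeated addition: build up to 3G.
2G: tangent at (5, 8): λ = (3·5² + 5)/(2·8) ≡ 3/5. 5⁻¹ ≡ 9 (mod 11), so λ ≡ 3·9 ≡ 5.
  x = λ² - 5 - 5 = 25 - 10 ≡ 4; y = λ·(5 - 4) - 8 ≡ 8. → (4, 8)
3G: (4, 8) + (5, 8). λ = (8 - 8)/(5 - 4) ≡ 0/1 mod 11. 1⁻¹ ≡ 1 (mod 11), so λ ≡ 0.
  x = λ² - 4 - 5 = 0 - 9 ≡ 2; y = λ·(4 - 2) - 8 ≡ 3. → (2, 3)
3G = (2, 3).
Next 2H:
Repeated addition: build up to 2H.
2H: tangent at (4, 8): λ = (3·4² + 5)/(2·8) ≡ 9/5. 5⁻¹ ≡ 9 (mod 11) since 5·9 = 45 ≡ 1, so λ ≡ 9·9 ≡ 4.
  x = λ² - 4 - 4 = 16 - 8 ≡ 8; y = λ·(4 - 8) - 8 ≡ 9. → (8, 9)
2H = (8, 9).
Finally 3G + 2H:
(2, 3) + (8, 9). λ = (9 - 3)/(8 - 2) ≡ 6/6 mod 11. 6⁻¹ ≡ 2 (mod 11), so λ ≡ 1.
  x = λ² - 2 - 8 = 1 - 10 ≡ 2; y = λ·(2 - 2) - 3 ≡ 8. → (2, 8)

(2, 8)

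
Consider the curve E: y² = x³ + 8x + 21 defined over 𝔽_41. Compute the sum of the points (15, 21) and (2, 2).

(6, 30)

(15, 21) + (2, 2). λ = (2 - 21)/(2 - 15) ≡ 22/28 mod 41. 28⁻¹ ≡ 22 (mod 41) since 28·22 = 616 ≡ 1, so λ ≡ 33.
  x = λ² - 15 - 2 = 1089 - 17 ≡ 6; y = λ·(15 - 6) - 21 ≡ 30. → (6, 30)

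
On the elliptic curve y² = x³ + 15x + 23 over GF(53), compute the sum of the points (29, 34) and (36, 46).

(29, 34) + (36, 46). λ = (46 - 34)/(36 - 29) ≡ 12/7 mod 53. 7⁻¹ ≡ 38 (mod 53) since 7·38 = 266 ≡ 1, so λ ≡ 32.
  x = λ² - 29 - 36 = 1024 - 65 ≡ 5; y = λ·(29 - 5) - 34 ≡ 45. → (5, 45)

(5, 45)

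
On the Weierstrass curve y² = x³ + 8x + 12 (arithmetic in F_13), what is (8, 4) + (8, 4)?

(11, 12)

tangent at (8, 4): λ = (3·8² + 8)/(2·4) ≡ 5/8. 8⁻¹ ≡ 5 (mod 13), so λ ≡ 5·5 ≡ 12.
  x = λ² - 8 - 8 = 144 - 16 ≡ 11; y = λ·(8 - 11) - 4 ≡ 12. → (11, 12)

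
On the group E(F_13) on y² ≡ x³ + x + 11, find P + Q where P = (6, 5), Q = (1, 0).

(6, 5) + (1, 0). λ = (0 - 5)/(1 - 6) ≡ 8/8 mod 13. 8⁻¹ ≡ 5 (mod 13), so λ ≡ 1.
  x = λ² - 6 - 1 = 1 - 7 ≡ 7; y = λ·(6 - 7) - 5 ≡ 7. → (7, 7)

(7, 7)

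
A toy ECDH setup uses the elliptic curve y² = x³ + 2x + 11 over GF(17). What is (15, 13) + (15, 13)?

tangent at (15, 13): λ = (3·15² + 2)/(2·13) ≡ 14/9. 9⁻¹ ≡ 2 (mod 17), so λ ≡ 14·2 ≡ 11.
  x = λ² - 15 - 15 = 121 - 30 ≡ 6; y = λ·(15 - 6) - 13 ≡ 1. → (6, 1)

(6, 1)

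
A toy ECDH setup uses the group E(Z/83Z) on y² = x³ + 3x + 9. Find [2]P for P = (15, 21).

tangent at (15, 21): λ = (3·15² + 3)/(2·21) ≡ 14/42. 42⁻¹ ≡ 2 (mod 83) since 42·2 = 84 ≡ 1, so λ ≡ 14·2 ≡ 28.
  x = λ² - 15 - 15 = 784 - 30 ≡ 7; y = λ·(15 - 7) - 21 ≡ 37. → (7, 37)

(7, 37)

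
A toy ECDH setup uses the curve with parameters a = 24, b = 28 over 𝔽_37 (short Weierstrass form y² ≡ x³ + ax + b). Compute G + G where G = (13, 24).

(2, 26)

tangent at (13, 24): λ = (3·13² + 24)/(2·24) ≡ 13/11. 11⁻¹ ≡ 27 (mod 37), so λ ≡ 13·27 ≡ 18.
  x = λ² - 13 - 13 = 324 - 26 ≡ 2; y = λ·(13 - 2) - 24 ≡ 26. → (2, 26)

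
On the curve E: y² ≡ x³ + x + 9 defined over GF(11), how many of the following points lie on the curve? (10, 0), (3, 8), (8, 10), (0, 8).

2

(10, 0): 0² ≡ 0, rhs ≡ 7 → off.
(3, 8): 8² ≡ 9, rhs ≡ 6 → off.
(8, 10): 10² ≡ 1, rhs ≡ 1 → on.
(0, 8): 8² ≡ 9, rhs ≡ 9 → on.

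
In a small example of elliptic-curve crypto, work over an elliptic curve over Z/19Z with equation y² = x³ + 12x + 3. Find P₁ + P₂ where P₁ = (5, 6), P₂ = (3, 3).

(18, 3)

(5, 6) + (3, 3). λ = (3 - 6)/(3 - 5) ≡ 16/17 mod 19. 17⁻¹ ≡ 9 (mod 19) since 17·9 = 153 ≡ 1, so λ ≡ 11.
  x = λ² - 5 - 3 = 121 - 8 ≡ 18; y = λ·(5 - 18) - 6 ≡ 3. → (18, 3)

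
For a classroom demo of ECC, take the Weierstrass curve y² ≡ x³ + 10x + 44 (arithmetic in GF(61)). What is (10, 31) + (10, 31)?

tangent at (10, 31): λ = (3·10² + 10)/(2·31) ≡ 5/1. 1⁻¹ ≡ 1 (mod 61) since 1·1 = 1 ≡ 1, so λ ≡ 5·1 ≡ 5.
  x = λ² - 10 - 10 = 25 - 20 ≡ 5; y = λ·(10 - 5) - 31 ≡ 55. → (5, 55)

(5, 55)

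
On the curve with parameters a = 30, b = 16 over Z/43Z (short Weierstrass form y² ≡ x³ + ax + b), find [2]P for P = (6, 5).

(3, 2)

tangent at (6, 5): λ = (3·6² + 30)/(2·5) ≡ 9/10. 10⁻¹ ≡ 13 (mod 43), so λ ≡ 9·13 ≡ 31.
  x = λ² - 6 - 6 = 961 - 12 ≡ 3; y = λ·(6 - 3) - 5 ≡ 2. → (3, 2)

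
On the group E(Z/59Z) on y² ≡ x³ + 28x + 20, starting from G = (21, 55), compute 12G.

Repeated addition: build up to 12G.
2G: tangent at (21, 55): λ = (3·21² + 28)/(2·55) ≡ 53/51. 51⁻¹ ≡ 22 (mod 59), so λ ≡ 53·22 ≡ 45.
  x = λ² - 21 - 21 = 2025 - 42 ≡ 36; y = λ·(21 - 36) - 55 ≡ 37. → (36, 37)
3G: (36, 37) + (21, 55). λ = (55 - 37)/(21 - 36) ≡ 18/44 mod 59. 44⁻¹ ≡ 55 (mod 59), so λ ≡ 46.
  x = λ² - 36 - 21 = 2116 - 57 ≡ 53; y = λ·(36 - 53) - 37 ≡ 7. → (53, 7)
4G: (53, 7) + (21, 55). λ = (55 - 7)/(21 - 53) ≡ 48/27 mod 59. 27⁻¹ ≡ 35 (mod 59), so λ ≡ 28.
  x = λ² - 53 - 21 = 784 - 74 ≡ 2; y = λ·(53 - 2) - 7 ≡ 5. → (2, 5)
5G: (2, 5) + (21, 55). λ = (55 - 5)/(21 - 2) ≡ 50/19 mod 59. 19⁻¹ ≡ 28 (mod 59), so λ ≡ 43.
  x = λ² - 2 - 21 = 1849 - 23 ≡ 56; y = λ·(2 - 56) - 5 ≡ 33. → (56, 33)
6G: (56, 33) + (21, 55). λ = (55 - 33)/(21 - 56) ≡ 22/24 mod 59. 24⁻¹ ≡ 32 (mod 59) since 24·32 = 768 ≡ 1, so λ ≡ 55.
  x = λ² - 56 - 21 = 3025 - 77 ≡ 57; y = λ·(56 - 57) - 33 ≡ 30. → (57, 30)
7G: (57, 30) + (21, 55). λ = (55 - 30)/(21 - 57) ≡ 25/23 mod 59. 23⁻¹ ≡ 18 (mod 59), so λ ≡ 37.
  x = λ² - 57 - 21 = 1369 - 78 ≡ 52; y = λ·(57 - 52) - 30 ≡ 37. → (52, 37)
8G: (52, 37) + (21, 55). λ = (55 - 37)/(21 - 52) ≡ 18/28 mod 59. 28⁻¹ ≡ 19 (mod 59), so λ ≡ 47.
  x = λ² - 52 - 21 = 2209 - 73 ≡ 12; y = λ·(52 - 12) - 37 ≡ 14. → (12, 14)
9G: (12, 14) + (21, 55). λ = (55 - 14)/(21 - 12) ≡ 41/9 mod 59. 9⁻¹ ≡ 46 (mod 59) since 9·46 = 414 ≡ 1, so λ ≡ 57.
  x = λ² - 12 - 21 = 3249 - 33 ≡ 30; y = λ·(12 - 30) - 14 ≡ 22. → (30, 22)
10G: (30, 22) + (21, 55). λ = (55 - 22)/(21 - 30) ≡ 33/50 mod 59. 50⁻¹ ≡ 13 (mod 59) since 50·13 = 650 ≡ 1, so λ ≡ 16.
  x = λ² - 30 - 21 = 256 - 51 ≡ 28; y = λ·(30 - 28) - 22 ≡ 10. → (28, 10)
11G: (28, 10) + (21, 55). λ = (55 - 10)/(21 - 28) ≡ 45/52 mod 59. 52⁻¹ ≡ 42 (mod 59), so λ ≡ 2.
  x = λ² - 28 - 21 = 4 - 49 ≡ 14; y = λ·(28 - 14) - 10 ≡ 18. → (14, 18)
12G: (14, 18) + (21, 55). λ = (55 - 18)/(21 - 14) ≡ 37/7 mod 59. 7⁻¹ ≡ 17 (mod 59), so λ ≡ 39.
  x = λ² - 14 - 21 = 1521 - 35 ≡ 11; y = λ·(14 - 11) - 18 ≡ 40. → (11, 40)

(11, 40)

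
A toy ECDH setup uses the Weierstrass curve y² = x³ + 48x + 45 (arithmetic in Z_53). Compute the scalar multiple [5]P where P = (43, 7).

Double-and-add on 5 = (101)₂. Start with P = (43, 7) for the leading 1-bit.
double: tangent at (43, 7): λ = (3·43² + 48)/(2·7) ≡ 30/14. 14⁻¹ ≡ 19 (mod 53), so λ ≡ 30·19 ≡ 40.
  x = λ² - 43 - 43 = 1600 - 86 ≡ 30; y = λ·(43 - 30) - 7 ≡ 36. → (30, 36)
double: tangent at (30, 36): λ = (3·30² + 48)/(2·36) ≡ 45/19. 19⁻¹ ≡ 14 (mod 53), so λ ≡ 45·14 ≡ 47.
  x = λ² - 30 - 30 = 2209 - 60 ≡ 29; y = λ·(30 - 29) - 36 ≡ 11. → (29, 11)
add P: (29, 11) + (43, 7). λ = (7 - 11)/(43 - 29) ≡ 49/14 mod 53. 14⁻¹ ≡ 19 (mod 53), so λ ≡ 30.
  x = λ² - 29 - 43 = 900 - 72 ≡ 33; y = λ·(29 - 33) - 11 ≡ 28. → (33, 28)

(33, 28)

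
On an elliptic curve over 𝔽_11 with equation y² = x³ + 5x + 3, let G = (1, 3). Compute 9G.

O

Double-and-add on 9 = (1001)₂. Start with G = (1, 3) for the leading 1-bit.
double: tangent at (1, 3): λ = (3·1² + 5)/(2·3) ≡ 8/6. 6⁻¹ ≡ 2 (mod 11) since 6·2 = 12 ≡ 1, so λ ≡ 8·2 ≡ 5.
  x = λ² - 1 - 1 = 25 - 2 ≡ 1; y = λ·(1 - 1) - 3 ≡ 8. → (1, 8)
double: tangent at (1, 8): λ = (3·1² + 5)/(2·8) ≡ 8/5. 5⁻¹ ≡ 9 (mod 11), so λ ≡ 8·9 ≡ 6.
  x = λ² - 1 - 1 = 36 - 2 ≡ 1; y = λ·(1 - 1) - 8 ≡ 3. → (1, 3)
double: tangent at (1, 3): λ = (3·1² + 5)/(2·3) ≡ 8/6. 6⁻¹ ≡ 2 (mod 11) since 6·2 = 12 ≡ 1, so λ ≡ 8·2 ≡ 5.
  x = λ² - 1 - 1 = 25 - 2 ≡ 1; y = λ·(1 - 1) - 3 ≡ 8. → (1, 8)
add G: (1, 8) + (1, 3): same x and y₁ ≡ -y₂, so the sum is the point at infinity.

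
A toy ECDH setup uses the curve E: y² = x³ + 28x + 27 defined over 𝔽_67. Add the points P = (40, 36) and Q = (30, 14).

(40, 36) + (30, 14). λ = (14 - 36)/(30 - 40) ≡ 45/57 mod 67. 57⁻¹ ≡ 20 (mod 67) since 57·20 = 1140 ≡ 1, so λ ≡ 29.
  x = λ² - 40 - 30 = 841 - 70 ≡ 34; y = λ·(40 - 34) - 36 ≡ 4. → (34, 4)

(34, 4)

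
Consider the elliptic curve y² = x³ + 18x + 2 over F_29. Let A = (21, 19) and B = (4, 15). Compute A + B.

(17, 28)

(21, 19) + (4, 15). λ = (15 - 19)/(4 - 21) ≡ 25/12 mod 29. 12⁻¹ ≡ 17 (mod 29), so λ ≡ 19.
  x = λ² - 21 - 4 = 361 - 25 ≡ 17; y = λ·(21 - 17) - 19 ≡ 28. → (17, 28)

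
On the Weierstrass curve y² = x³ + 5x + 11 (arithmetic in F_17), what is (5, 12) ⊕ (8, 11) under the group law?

(6, 11)

(5, 12) + (8, 11). λ = (11 - 12)/(8 - 5) ≡ 16/3 mod 17. 3⁻¹ ≡ 6 (mod 17) since 3·6 = 18 ≡ 1, so λ ≡ 11.
  x = λ² - 5 - 8 = 121 - 13 ≡ 6; y = λ·(5 - 6) - 12 ≡ 11. → (6, 11)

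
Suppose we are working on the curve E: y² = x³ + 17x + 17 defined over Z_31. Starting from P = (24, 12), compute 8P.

(11, 4)

Double-and-add on 8 = (1000)₂. Start with P = (24, 12) for the leading 1-bit.
double: tangent at (24, 12): λ = (3·24² + 17)/(2·12) ≡ 9/24. 24⁻¹ ≡ 22 (mod 31), so λ ≡ 9·22 ≡ 12.
  x = λ² - 24 - 24 = 144 - 48 ≡ 3; y = λ·(24 - 3) - 12 ≡ 23. → (3, 23)
double: tangent at (3, 23): λ = (3·3² + 17)/(2·23) ≡ 13/15. 15⁻¹ ≡ 29 (mod 31) since 15·29 = 435 ≡ 1, so λ ≡ 13·29 ≡ 5.
  x = λ² - 3 - 3 = 25 - 6 ≡ 19; y = λ·(3 - 19) - 23 ≡ 21. → (19, 21)
double: tangent at (19, 21): λ = (3·19² + 17)/(2·21) ≡ 15/11. 11⁻¹ ≡ 17 (mod 31) since 11·17 = 187 ≡ 1, so λ ≡ 15·17 ≡ 7.
  x = λ² - 19 - 19 = 49 - 38 ≡ 11; y = λ·(19 - 11) - 21 ≡ 4. → (11, 4)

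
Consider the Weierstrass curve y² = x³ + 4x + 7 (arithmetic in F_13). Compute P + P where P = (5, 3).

tangent at (5, 3): λ = (3·5² + 4)/(2·3) ≡ 1/6. 6⁻¹ ≡ 11 (mod 13), so λ ≡ 1·11 ≡ 11.
  x = λ² - 5 - 5 = 121 - 10 ≡ 7; y = λ·(5 - 7) - 3 ≡ 1. → (7, 1)

(7, 1)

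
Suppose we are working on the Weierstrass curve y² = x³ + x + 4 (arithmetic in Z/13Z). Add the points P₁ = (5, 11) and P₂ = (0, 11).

(8, 2)

(5, 11) + (0, 11). λ = (11 - 11)/(0 - 5) ≡ 0/8 mod 13. 8⁻¹ ≡ 5 (mod 13), so λ ≡ 0.
  x = λ² - 5 - 0 = 0 - 5 ≡ 8; y = λ·(5 - 8) - 11 ≡ 2. → (8, 2)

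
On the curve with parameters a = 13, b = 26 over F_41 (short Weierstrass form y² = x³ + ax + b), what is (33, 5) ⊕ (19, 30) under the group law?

(33, 5) + (19, 30). λ = (30 - 5)/(19 - 33) ≡ 25/27 mod 41. 27⁻¹ ≡ 38 (mod 41), so λ ≡ 7.
  x = λ² - 33 - 19 = 49 - 52 ≡ 38; y = λ·(33 - 38) - 5 ≡ 1. → (38, 1)

(38, 1)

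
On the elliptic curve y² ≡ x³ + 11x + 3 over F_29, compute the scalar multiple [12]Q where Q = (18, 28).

Repeated addition: build up to 12Q.
2Q: tangent at (18, 28): λ = (3·18² + 11)/(2·28) ≡ 26/27. 27⁻¹ ≡ 14 (mod 29), so λ ≡ 26·14 ≡ 16.
  x = λ² - 18 - 18 = 256 - 36 ≡ 17; y = λ·(18 - 17) - 28 ≡ 17. → (17, 17)
3Q: (17, 17) + (18, 28). λ = (28 - 17)/(18 - 17) ≡ 11/1 mod 29. 1⁻¹ ≡ 1 (mod 29), so λ ≡ 11.
  x = λ² - 17 - 18 = 121 - 35 ≡ 28; y = λ·(17 - 28) - 17 ≡ 7. → (28, 7)
4Q: (28, 7) + (18, 28). λ = (28 - 7)/(18 - 28) ≡ 21/19 mod 29. 19⁻¹ ≡ 26 (mod 29), so λ ≡ 24.
  x = λ² - 28 - 18 = 576 - 46 ≡ 8; y = λ·(28 - 8) - 7 ≡ 9. → (8, 9)
5Q: (8, 9) + (18, 28). λ = (28 - 9)/(18 - 8) ≡ 19/10 mod 29. 10⁻¹ ≡ 3 (mod 29), so λ ≡ 28.
  x = λ² - 8 - 18 = 784 - 26 ≡ 4; y = λ·(8 - 4) - 9 ≡ 16. → (4, 16)
6Q: (4, 16) + (18, 28). λ = (28 - 16)/(18 - 4) ≡ 12/14 mod 29. 14⁻¹ ≡ 27 (mod 29), so λ ≡ 5.
  x = λ² - 4 - 18 = 25 - 22 ≡ 3; y = λ·(4 - 3) - 16 ≡ 18. → (3, 18)
7Q: (3, 18) + (18, 28). λ = (28 - 18)/(18 - 3) ≡ 10/15 mod 29. 15⁻¹ ≡ 2 (mod 29), so λ ≡ 20.
  x = λ² - 3 - 18 = 400 - 21 ≡ 2; y = λ·(3 - 2) - 18 ≡ 2. → (2, 2)
8Q: (2, 2) + (18, 28). λ = (28 - 2)/(18 - 2) ≡ 26/16 mod 29. 16⁻¹ ≡ 20 (mod 29), so λ ≡ 27.
  x = λ² - 2 - 18 = 729 - 20 ≡ 13; y = λ·(2 - 13) - 2 ≡ 20. → (13, 20)
9Q: (13, 20) + (18, 28). λ = (28 - 20)/(18 - 13) ≡ 8/5 mod 29. 5⁻¹ ≡ 6 (mod 29) since 5·6 = 30 ≡ 1, so λ ≡ 19.
  x = λ² - 13 - 18 = 361 - 31 ≡ 11; y = λ·(13 - 11) - 20 ≡ 18. → (11, 18)
10Q: (11, 18) + (18, 28). λ = (28 - 18)/(18 - 11) ≡ 10/7 mod 29. 7⁻¹ ≡ 25 (mod 29) since 7·25 = 175 ≡ 1, so λ ≡ 18.
  x = λ² - 11 - 18 = 324 - 29 ≡ 5; y = λ·(11 - 5) - 18 ≡ 3. → (5, 3)
11Q: (5, 3) + (18, 28). λ = (28 - 3)/(18 - 5) ≡ 25/13 mod 29. 13⁻¹ ≡ 9 (mod 29) since 13·9 = 117 ≡ 1, so λ ≡ 22.
  x = λ² - 5 - 18 = 484 - 23 ≡ 26; y = λ·(5 - 26) - 3 ≡ 28. → (26, 28)
12Q: (26, 28) + (18, 28). λ = (28 - 28)/(18 - 26) ≡ 0/21 mod 29. 21⁻¹ ≡ 18 (mod 29), so λ ≡ 0.
  x = λ² - 26 - 18 = 0 - 44 ≡ 14; y = λ·(26 - 14) - 28 ≡ 1. → (14, 1)

(14, 1)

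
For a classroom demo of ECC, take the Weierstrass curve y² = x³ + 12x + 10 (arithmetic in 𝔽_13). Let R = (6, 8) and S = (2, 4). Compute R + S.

(6, 5)

(6, 8) + (2, 4). λ = (4 - 8)/(2 - 6) ≡ 9/9 mod 13. 9⁻¹ ≡ 3 (mod 13), so λ ≡ 1.
  x = λ² - 6 - 2 = 1 - 8 ≡ 6; y = λ·(6 - 6) - 8 ≡ 5. → (6, 5)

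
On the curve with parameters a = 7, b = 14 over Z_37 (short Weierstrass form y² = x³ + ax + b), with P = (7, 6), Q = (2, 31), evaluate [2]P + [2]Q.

First 2P:
Repeated addition: build up to 2P.
2P: tangent at (7, 6): λ = (3·7² + 7)/(2·6) ≡ 6/12. 12⁻¹ ≡ 34 (mod 37), so λ ≡ 6·34 ≡ 19.
  x = λ² - 7 - 7 = 361 - 14 ≡ 14; y = λ·(7 - 14) - 6 ≡ 9. → (14, 9)
2P = (14, 9).
Next 2Q:
Repeated addition: build up to 2Q.
2Q: tangent at (2, 31): λ = (3·2² + 7)/(2·31) ≡ 19/25. 25⁻¹ ≡ 3 (mod 37), so λ ≡ 19·3 ≡ 20.
  x = λ² - 2 - 2 = 400 - 4 ≡ 26; y = λ·(2 - 26) - 31 ≡ 7. → (26, 7)
2Q = (26, 7).
Finally 2P + 2Q:
(14, 9) + (26, 7). λ = (7 - 9)/(26 - 14) ≡ 35/12 mod 37. 12⁻¹ ≡ 34 (mod 37), so λ ≡ 6.
  x = λ² - 14 - 26 = 36 - 40 ≡ 33; y = λ·(14 - 33) - 9 ≡ 25. → (33, 25)

(33, 25)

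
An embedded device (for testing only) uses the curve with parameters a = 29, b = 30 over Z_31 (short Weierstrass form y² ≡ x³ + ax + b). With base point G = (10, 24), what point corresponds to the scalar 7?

Double-and-add on 7 = (111)₂. Start with G = (10, 24) for the leading 1-bit.
double: tangent at (10, 24): λ = (3·10² + 29)/(2·24) ≡ 19/17. 17⁻¹ ≡ 11 (mod 31) since 17·11 = 187 ≡ 1, so λ ≡ 19·11 ≡ 23.
  x = λ² - 10 - 10 = 529 - 20 ≡ 13; y = λ·(10 - 13) - 24 ≡ 0. → (13, 0)
add G: (13, 0) + (10, 24). λ = (24 - 0)/(10 - 13) ≡ 24/28 mod 31. 28⁻¹ ≡ 10 (mod 31), so λ ≡ 23.
  x = λ² - 13 - 10 = 529 - 23 ≡ 10; y = λ·(13 - 10) - 0 ≡ 7. → (10, 7)
double: tangent at (10, 7): λ = (3·10² + 29)/(2·7) ≡ 19/14. 14⁻¹ ≡ 20 (mod 31), so λ ≡ 19·20 ≡ 8.
  x = λ² - 10 - 10 = 64 - 20 ≡ 13; y = λ·(10 - 13) - 7 ≡ 0. → (13, 0)
add G: (13, 0) + (10, 24). λ = (24 - 0)/(10 - 13) ≡ 24/28 mod 31. 28⁻¹ ≡ 10 (mod 31), so λ ≡ 23.
  x = λ² - 13 - 10 = 529 - 23 ≡ 10; y = λ·(13 - 10) - 0 ≡ 7. → (10, 7)

(10, 7)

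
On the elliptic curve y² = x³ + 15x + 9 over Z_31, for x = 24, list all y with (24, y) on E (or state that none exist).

none

x³ + 15x + 9 = 14193 ≡ 26 (mod 31).
26 is a non-residue mod 31; no y exists.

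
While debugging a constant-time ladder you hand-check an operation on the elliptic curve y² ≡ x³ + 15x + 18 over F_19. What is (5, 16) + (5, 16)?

tangent at (5, 16): λ = (3·5² + 15)/(2·16) ≡ 14/13. 13⁻¹ ≡ 3 (mod 19), so λ ≡ 14·3 ≡ 4.
  x = λ² - 5 - 5 = 16 - 10 ≡ 6; y = λ·(5 - 6) - 16 ≡ 18. → (6, 18)

(6, 18)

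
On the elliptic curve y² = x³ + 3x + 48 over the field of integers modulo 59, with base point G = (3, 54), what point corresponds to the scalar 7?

Double-and-add on 7 = (111)₂. Start with G = (3, 54) for the leading 1-bit.
double: tangent at (3, 54): λ = (3·3² + 3)/(2·54) ≡ 30/49. 49⁻¹ ≡ 53 (mod 59), so λ ≡ 30·53 ≡ 56.
  x = λ² - 3 - 3 = 3136 - 6 ≡ 3; y = λ·(3 - 3) - 54 ≡ 5. → (3, 5)
add G: (3, 5) + (3, 54): same x and y₁ ≡ -y₂, so the sum is O.
double: O + O = O (identity).
add G: O + (3, 54) = (3, 54) (identity).

(3, 54)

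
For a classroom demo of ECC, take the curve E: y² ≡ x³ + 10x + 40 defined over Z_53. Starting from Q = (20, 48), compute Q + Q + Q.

Repeated addition: build up to 3Q.
2Q: tangent at (20, 48): λ = (3·20² + 10)/(2·48) ≡ 44/43. 43⁻¹ ≡ 37 (mod 53), so λ ≡ 44·37 ≡ 38.
  x = λ² - 20 - 20 = 1444 - 40 ≡ 26; y = λ·(20 - 26) - 48 ≡ 42. → (26, 42)
3Q: (26, 42) + (20, 48). λ = (48 - 42)/(20 - 26) ≡ 6/47 mod 53. 47⁻¹ ≡ 44 (mod 53), so λ ≡ 52.
  x = λ² - 26 - 20 = 2704 - 46 ≡ 8; y = λ·(26 - 8) - 42 ≡ 46. → (8, 46)

(8, 46)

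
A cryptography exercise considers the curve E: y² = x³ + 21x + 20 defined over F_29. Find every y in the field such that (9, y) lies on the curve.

none

x³ + 21x + 20 = 938 ≡ 10 (mod 29).
10 is a non-residue mod 29; no y exists.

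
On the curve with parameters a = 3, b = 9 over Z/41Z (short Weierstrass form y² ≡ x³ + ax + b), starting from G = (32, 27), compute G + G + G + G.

(13, 21)

Double-and-add on 4 = (100)₂. Start with G = (32, 27) for the leading 1-bit.
double: tangent at (32, 27): λ = (3·32² + 3)/(2·27) ≡ 0/13. 13⁻¹ ≡ 19 (mod 41), so λ ≡ 0·19 ≡ 0.
  x = λ² - 32 - 32 = 0 - 64 ≡ 18; y = λ·(32 - 18) - 27 ≡ 14. → (18, 14)
double: tangent at (18, 14): λ = (3·18² + 3)/(2·14) ≡ 32/28. 28⁻¹ ≡ 22 (mod 41), so λ ≡ 32·22 ≡ 7.
  x = λ² - 18 - 18 = 49 - 36 ≡ 13; y = λ·(18 - 13) - 14 ≡ 21. → (13, 21)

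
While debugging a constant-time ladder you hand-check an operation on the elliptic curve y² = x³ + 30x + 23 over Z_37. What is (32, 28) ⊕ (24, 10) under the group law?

(30, 32)

(32, 28) + (24, 10). λ = (10 - 28)/(24 - 32) ≡ 19/29 mod 37. 29⁻¹ ≡ 23 (mod 37) since 29·23 = 667 ≡ 1, so λ ≡ 30.
  x = λ² - 32 - 24 = 900 - 56 ≡ 30; y = λ·(32 - 30) - 28 ≡ 32. → (30, 32)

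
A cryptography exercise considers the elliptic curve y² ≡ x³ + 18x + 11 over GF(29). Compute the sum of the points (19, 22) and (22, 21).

(1, 1)

(19, 22) + (22, 21). λ = (21 - 22)/(22 - 19) ≡ 28/3 mod 29. 3⁻¹ ≡ 10 (mod 29) since 3·10 = 30 ≡ 1, so λ ≡ 19.
  x = λ² - 19 - 22 = 361 - 41 ≡ 1; y = λ·(19 - 1) - 22 ≡ 1. → (1, 1)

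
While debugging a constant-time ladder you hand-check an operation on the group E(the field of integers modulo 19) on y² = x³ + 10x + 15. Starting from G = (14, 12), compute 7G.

(14, 12)

Repeated addition: build up to 7G.
2G: tangent at (14, 12): λ = (3·14² + 10)/(2·12) ≡ 9/5. 5⁻¹ ≡ 4 (mod 19), so λ ≡ 9·4 ≡ 17.
  x = λ² - 14 - 14 = 289 - 28 ≡ 14; y = λ·(14 - 14) - 12 ≡ 7. → (14, 7)
3G: (14, 7) + (14, 12): same x and y₁ ≡ -y₂, so the sum is the point at infinity.
4G: the point at infinity + (14, 12) = (14, 12) (identity).
5G: tangent at (14, 12): λ = (3·14² + 10)/(2·12) ≡ 9/5. 5⁻¹ ≡ 4 (mod 19) since 5·4 = 20 ≡ 1, so λ ≡ 9·4 ≡ 17.
  x = λ² - 14 - 14 = 289 - 28 ≡ 14; y = λ·(14 - 14) - 12 ≡ 7. → (14, 7)
6G: (14, 7) + (14, 12): same x and y₁ ≡ -y₂, so the sum is the point at infinity.
7G: the point at infinity + (14, 12) = (14, 12) (identity).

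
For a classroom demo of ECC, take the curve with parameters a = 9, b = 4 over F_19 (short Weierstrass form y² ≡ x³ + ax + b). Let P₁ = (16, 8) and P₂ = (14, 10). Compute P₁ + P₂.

(9, 4)

(16, 8) + (14, 10). λ = (10 - 8)/(14 - 16) ≡ 2/17 mod 19. 17⁻¹ ≡ 9 (mod 19), so λ ≡ 18.
  x = λ² - 16 - 14 = 324 - 30 ≡ 9; y = λ·(16 - 9) - 8 ≡ 4. → (9, 4)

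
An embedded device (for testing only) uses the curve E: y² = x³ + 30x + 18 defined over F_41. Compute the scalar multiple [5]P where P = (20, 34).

Double-and-add on 5 = (101)₂. Start with P = (20, 34) for the leading 1-bit.
double: tangent at (20, 34): λ = (3·20² + 30)/(2·34) ≡ 0/27. 27⁻¹ ≡ 38 (mod 41), so λ ≡ 0·38 ≡ 0.
  x = λ² - 20 - 20 = 0 - 40 ≡ 1; y = λ·(20 - 1) - 34 ≡ 7. → (1, 7)
double: tangent at (1, 7): λ = (3·1² + 30)/(2·7) ≡ 33/14. 14⁻¹ ≡ 3 (mod 41) since 14·3 = 42 ≡ 1, so λ ≡ 33·3 ≡ 17.
  x = λ² - 1 - 1 = 289 - 2 ≡ 0; y = λ·(1 - 0) - 7 ≡ 10. → (0, 10)
add P: (0, 10) + (20, 34). λ = (34 - 10)/(20 - 0) ≡ 24/20 mod 41. 20⁻¹ ≡ 39 (mod 41), so λ ≡ 34.
  x = λ² - 0 - 20 = 1156 - 20 ≡ 29; y = λ·(0 - 29) - 10 ≡ 29. → (29, 29)

(29, 29)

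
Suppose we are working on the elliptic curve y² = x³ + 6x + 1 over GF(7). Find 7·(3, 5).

Write P = (3, 5).
Double-and-add on 7 = (111)₂. Start with P = (3, 5) for the leading 1-bit.
double: tangent at (3, 5): λ = (3·3² + 6)/(2·5) ≡ 5/3. 3⁻¹ ≡ 5 (mod 7), so λ ≡ 5·5 ≡ 4.
  x = λ² - 3 - 3 = 16 - 6 ≡ 3; y = λ·(3 - 3) - 5 ≡ 2. → (3, 2)
add P: (3, 2) + (3, 5): same x and y₁ ≡ -y₂, so the sum is O.
double: O + O = O (identity).
add P: O + (3, 5) = (3, 5) (identity).

(3, 5)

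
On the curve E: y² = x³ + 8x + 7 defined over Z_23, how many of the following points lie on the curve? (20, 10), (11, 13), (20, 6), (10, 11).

(20, 10): 10² ≡ 8, rhs ≡ 2 → off.
(11, 13): 13² ≡ 8, rhs ≡ 0 → off.
(20, 6): 6² ≡ 13, rhs ≡ 2 → off.
(10, 11): 11² ≡ 6, rhs ≡ 6 → on.

1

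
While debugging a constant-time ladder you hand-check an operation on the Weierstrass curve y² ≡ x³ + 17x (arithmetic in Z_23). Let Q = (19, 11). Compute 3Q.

(11, 0)

Repeated addition: build up to 3Q.
2Q: tangent at (19, 11): λ = (3·19² + 17)/(2·11) ≡ 19/22. 22⁻¹ ≡ 22 (mod 23), so λ ≡ 19·22 ≡ 4.
  x = λ² - 19 - 19 = 16 - 38 ≡ 1; y = λ·(19 - 1) - 11 ≡ 15. → (1, 15)
3Q: (1, 15) + (19, 11). λ = (11 - 15)/(19 - 1) ≡ 19/18 mod 23. 18⁻¹ ≡ 9 (mod 23), so λ ≡ 10.
  x = λ² - 1 - 19 = 100 - 20 ≡ 11; y = λ·(1 - 11) - 15 ≡ 0. → (11, 0)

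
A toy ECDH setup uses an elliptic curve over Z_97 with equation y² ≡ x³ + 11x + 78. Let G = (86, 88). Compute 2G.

tangent at (86, 88): λ = (3·86² + 11)/(2·88) ≡ 83/79. 79⁻¹ ≡ 70 (mod 97) since 79·70 = 5530 ≡ 1, so λ ≡ 83·70 ≡ 87.
  x = λ² - 86 - 86 = 7569 - 172 ≡ 25; y = λ·(86 - 25) - 88 ≡ 78. → (25, 78)

(25, 78)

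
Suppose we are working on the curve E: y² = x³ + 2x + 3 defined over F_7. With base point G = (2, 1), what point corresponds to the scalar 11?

Double-and-add on 11 = (1011)₂. Start with G = (2, 1) for the leading 1-bit.
double: tangent at (2, 1): λ = (3·2² + 2)/(2·1) ≡ 0/2. 2⁻¹ ≡ 4 (mod 7), so λ ≡ 0·4 ≡ 0.
  x = λ² - 2 - 2 = 0 - 4 ≡ 3; y = λ·(2 - 3) - 1 ≡ 6. → (3, 6)
double: tangent at (3, 6): λ = (3·3² + 2)/(2·6) ≡ 1/5. 5⁻¹ ≡ 3 (mod 7) since 5·3 = 15 ≡ 1, so λ ≡ 1·3 ≡ 3.
  x = λ² - 3 - 3 = 9 - 6 ≡ 3; y = λ·(3 - 3) - 6 ≡ 1. → (3, 1)
add G: (3, 1) + (2, 1). λ = (1 - 1)/(2 - 3) ≡ 0/6 mod 7. 6⁻¹ ≡ 6 (mod 7) since 6·6 = 36 ≡ 1, so λ ≡ 0.
  x = λ² - 3 - 2 = 0 - 5 ≡ 2; y = λ·(3 - 2) - 1 ≡ 6. → (2, 6)
double: tangent at (2, 6): λ = (3·2² + 2)/(2·6) ≡ 0/5. 5⁻¹ ≡ 3 (mod 7) since 5·3 = 15 ≡ 1, so λ ≡ 0·3 ≡ 0.
  x = λ² - 2 - 2 = 0 - 4 ≡ 3; y = λ·(2 - 3) - 6 ≡ 1. → (3, 1)
add G: (3, 1) + (2, 1). λ = (1 - 1)/(2 - 3) ≡ 0/6 mod 7. 6⁻¹ ≡ 6 (mod 7), so λ ≡ 0.
  x = λ² - 3 - 2 = 0 - 5 ≡ 2; y = λ·(3 - 2) - 1 ≡ 6. → (2, 6)

(2, 6)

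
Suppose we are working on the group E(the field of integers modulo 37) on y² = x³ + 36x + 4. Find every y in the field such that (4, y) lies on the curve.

x³ + 36x + 4 = 212 ≡ 27 (mod 37).
Square roots of 27 mod 37: 8 and 29 (since 8² = 64 ≡ 27).

8, 29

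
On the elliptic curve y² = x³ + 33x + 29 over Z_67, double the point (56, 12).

(43, 35)

tangent at (56, 12): λ = (3·56² + 33)/(2·12) ≡ 61/24. 24⁻¹ ≡ 14 (mod 67), so λ ≡ 61·14 ≡ 50.
  x = λ² - 56 - 56 = 2500 - 112 ≡ 43; y = λ·(56 - 43) - 12 ≡ 35. → (43, 35)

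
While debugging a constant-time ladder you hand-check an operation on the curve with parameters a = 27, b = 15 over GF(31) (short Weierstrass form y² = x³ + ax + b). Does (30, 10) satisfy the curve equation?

y² = 10² ≡ 7; x³ + 27x + 15 = 27825 ≡ 18 (mod 31). 7 ≠ 18.

no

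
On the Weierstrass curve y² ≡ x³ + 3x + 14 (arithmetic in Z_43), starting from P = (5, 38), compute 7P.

(27, 16)

Repeated addition: build up to 7P.
2P: tangent at (5, 38): λ = (3·5² + 3)/(2·38) ≡ 35/33. 33⁻¹ ≡ 30 (mod 43) since 33·30 = 990 ≡ 1, so λ ≡ 35·30 ≡ 18.
  x = λ² - 5 - 5 = 324 - 10 ≡ 13; y = λ·(5 - 13) - 38 ≡ 33. → (13, 33)
3P: (13, 33) + (5, 38). λ = (38 - 33)/(5 - 13) ≡ 5/35 mod 43. 35⁻¹ ≡ 16 (mod 43), so λ ≡ 37.
  x = λ² - 13 - 5 = 1369 - 18 ≡ 18; y = λ·(13 - 18) - 33 ≡ 40. → (18, 40)
4P: (18, 40) + (5, 38). λ = (38 - 40)/(5 - 18) ≡ 41/30 mod 43. 30⁻¹ ≡ 33 (mod 43) since 30·33 = 990 ≡ 1, so λ ≡ 20.
  x = λ² - 18 - 5 = 400 - 23 ≡ 33; y = λ·(18 - 33) - 40 ≡ 4. → (33, 4)
5P: (33, 4) + (5, 38). λ = (38 - 4)/(5 - 33) ≡ 34/15 mod 43. 15⁻¹ ≡ 23 (mod 43) since 15·23 = 345 ≡ 1, so λ ≡ 8.
  x = λ² - 33 - 5 = 64 - 38 ≡ 26; y = λ·(33 - 26) - 4 ≡ 9. → (26, 9)
6P: (26, 9) + (5, 38). λ = (38 - 9)/(5 - 26) ≡ 29/22 mod 43. 22⁻¹ ≡ 2 (mod 43) since 22·2 = 44 ≡ 1, so λ ≡ 15.
  x = λ² - 26 - 5 = 225 - 31 ≡ 22; y = λ·(26 - 22) - 9 ≡ 8. → (22, 8)
7P: (22, 8) + (5, 38). λ = (38 - 8)/(5 - 22) ≡ 30/26 mod 43. 26⁻¹ ≡ 5 (mod 43) since 26·5 = 130 ≡ 1, so λ ≡ 21.
  x = λ² - 22 - 5 = 441 - 27 ≡ 27; y = λ·(22 - 27) - 8 ≡ 16. → (27, 16)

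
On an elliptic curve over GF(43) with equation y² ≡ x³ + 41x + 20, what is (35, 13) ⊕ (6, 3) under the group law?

(35, 13) + (6, 3). λ = (3 - 13)/(6 - 35) ≡ 33/14 mod 43. 14⁻¹ ≡ 40 (mod 43), so λ ≡ 30.
  x = λ² - 35 - 6 = 900 - 41 ≡ 42; y = λ·(35 - 42) - 13 ≡ 35. → (42, 35)

(42, 35)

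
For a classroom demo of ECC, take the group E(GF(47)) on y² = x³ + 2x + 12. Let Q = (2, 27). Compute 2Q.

tangent at (2, 27): λ = (3·2² + 2)/(2·27) ≡ 14/7. 7⁻¹ ≡ 27 (mod 47), so λ ≡ 14·27 ≡ 2.
  x = λ² - 2 - 2 = 4 - 4 ≡ 0; y = λ·(2 - 0) - 27 ≡ 24. → (0, 24)

(0, 24)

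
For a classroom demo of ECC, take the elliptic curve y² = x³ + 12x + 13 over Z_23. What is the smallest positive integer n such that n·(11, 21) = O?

2P: tangent at (11, 21): λ = (3·11² + 12)/(2·21) ≡ 7/19. 19⁻¹ ≡ 17 (mod 23), so λ ≡ 7·17 ≡ 4.
  x = λ² - 11 - 11 = 16 - 22 ≡ 17; y = λ·(11 - 17) - 21 ≡ 1. → (17, 1)
3P: (17, 1) + (11, 21). λ = (21 - 1)/(11 - 17) ≡ 20/17 mod 23. 17⁻¹ ≡ 19 (mod 23), so λ ≡ 12.
  x = λ² - 17 - 11 = 144 - 28 ≡ 1; y = λ·(17 - 1) - 1 ≡ 7. → (1, 7)
4P: (1, 7) + (11, 21). λ = (21 - 7)/(11 - 1) ≡ 14/10 mod 23. 10⁻¹ ≡ 7 (mod 23) since 10·7 = 70 ≡ 1, so λ ≡ 6.
  x = λ² - 1 - 11 = 36 - 12 ≡ 1; y = λ·(1 - 1) - 7 ≡ 16. → (1, 16)
5P: (1, 16) + (11, 21). λ = (21 - 16)/(11 - 1) ≡ 5/10 mod 23. 10⁻¹ ≡ 7 (mod 23), so λ ≡ 12.
  x = λ² - 1 - 11 = 144 - 12 ≡ 17; y = λ·(1 - 17) - 16 ≡ 22. → (17, 22)
6P: (17, 22) + (11, 21). λ = (21 - 22)/(11 - 17) ≡ 22/17 mod 23. 17⁻¹ ≡ 19 (mod 23), so λ ≡ 4.
  x = λ² - 17 - 11 = 16 - 28 ≡ 11; y = λ·(17 - 11) - 22 ≡ 2. → (11, 2)
7P: (11, 2) + (11, 21): same x and y₁ ≡ -y₂, so the sum is O.
7P = O, so the order is 7.

7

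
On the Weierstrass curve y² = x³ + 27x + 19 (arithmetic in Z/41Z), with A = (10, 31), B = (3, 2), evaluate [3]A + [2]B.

(35, 25)

First 3A:
Repeated addition: build up to 3A.
2A: tangent at (10, 31): λ = (3·10² + 27)/(2·31) ≡ 40/21. 21⁻¹ ≡ 2 (mod 41), so λ ≡ 40·2 ≡ 39.
  x = λ² - 10 - 10 = 1521 - 20 ≡ 25; y = λ·(10 - 25) - 31 ≡ 40. → (25, 40)
3A: (25, 40) + (10, 31). λ = (31 - 40)/(10 - 25) ≡ 32/26 mod 41. 26⁻¹ ≡ 30 (mod 41) since 26·30 = 780 ≡ 1, so λ ≡ 17.
  x = λ² - 25 - 10 = 289 - 35 ≡ 8; y = λ·(25 - 8) - 40 ≡ 3. → (8, 3)
3A = (8, 3).
Next 2B:
Repeated addition: build up to 2B.
2B: tangent at (3, 2): λ = (3·3² + 27)/(2·2) ≡ 13/4. 4⁻¹ ≡ 31 (mod 41) since 4·31 = 124 ≡ 1, so λ ≡ 13·31 ≡ 34.
  x = λ² - 3 - 3 = 1156 - 6 ≡ 2; y = λ·(3 - 2) - 2 ≡ 32. → (2, 32)
2B = (2, 32).
Finally 3A + 2B:
(8, 3) + (2, 32). λ = (32 - 3)/(2 - 8) ≡ 29/35 mod 41. 35⁻¹ ≡ 34 (mod 41) since 35·34 = 1190 ≡ 1, so λ ≡ 2.
  x = λ² - 8 - 2 = 4 - 10 ≡ 35; y = λ·(8 - 35) - 3 ≡ 25. → (35, 25)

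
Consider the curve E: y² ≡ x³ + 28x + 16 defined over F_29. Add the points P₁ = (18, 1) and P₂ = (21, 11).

(14, 22)

(18, 1) + (21, 11). λ = (11 - 1)/(21 - 18) ≡ 10/3 mod 29. 3⁻¹ ≡ 10 (mod 29), so λ ≡ 13.
  x = λ² - 18 - 21 = 169 - 39 ≡ 14; y = λ·(18 - 14) - 1 ≡ 22. → (14, 22)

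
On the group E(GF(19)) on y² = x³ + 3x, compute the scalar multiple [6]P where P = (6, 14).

(1, 2)

Double-and-add on 6 = (110)₂. Start with P = (6, 14) for the leading 1-bit.
double: tangent at (6, 14): λ = (3·6² + 3)/(2·14) ≡ 16/9. 9⁻¹ ≡ 17 (mod 19) since 9·17 = 153 ≡ 1, so λ ≡ 16·17 ≡ 6.
  x = λ² - 6 - 6 = 36 - 12 ≡ 5; y = λ·(6 - 5) - 14 ≡ 11. → (5, 11)
add P: (5, 11) + (6, 14). λ = (14 - 11)/(6 - 5) ≡ 3/1 mod 19. 1⁻¹ ≡ 1 (mod 19), so λ ≡ 3.
  x = λ² - 5 - 6 = 9 - 11 ≡ 17; y = λ·(5 - 17) - 11 ≡ 10. → (17, 10)
double: tangent at (17, 10): λ = (3·17² + 3)/(2·10) ≡ 15/1. 1⁻¹ ≡ 1 (mod 19) since 1·1 = 1 ≡ 1, so λ ≡ 15·1 ≡ 15.
  x = λ² - 17 - 17 = 225 - 34 ≡ 1; y = λ·(17 - 1) - 10 ≡ 2. → (1, 2)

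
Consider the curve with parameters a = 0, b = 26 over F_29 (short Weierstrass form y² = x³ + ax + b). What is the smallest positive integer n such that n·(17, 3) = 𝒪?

2P: tangent at (17, 3): λ = (3·17² + 0)/(2·3) ≡ 26/6. 6⁻¹ ≡ 5 (mod 29), so λ ≡ 26·5 ≡ 14.
  x = λ² - 17 - 17 = 196 - 34 ≡ 17; y = λ·(17 - 17) - 3 ≡ 26. → (17, 26)
3P: (17, 26) + (17, 3): same x and y₁ ≡ -y₂, so the sum is 𝒪.
3P = 𝒪, so the order is 3.

3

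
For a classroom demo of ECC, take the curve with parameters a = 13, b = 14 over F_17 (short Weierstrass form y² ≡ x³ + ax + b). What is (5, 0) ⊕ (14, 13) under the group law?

(5, 0) + (14, 13). λ = (13 - 0)/(14 - 5) ≡ 13/9 mod 17. 9⁻¹ ≡ 2 (mod 17), so λ ≡ 9.
  x = λ² - 5 - 14 = 81 - 19 ≡ 11; y = λ·(5 - 11) - 0 ≡ 14. → (11, 14)

(11, 14)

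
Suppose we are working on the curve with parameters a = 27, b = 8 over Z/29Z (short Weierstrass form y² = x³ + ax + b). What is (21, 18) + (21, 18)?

tangent at (21, 18): λ = (3·21² + 27)/(2·18) ≡ 16/7. 7⁻¹ ≡ 25 (mod 29) since 7·25 = 175 ≡ 1, so λ ≡ 16·25 ≡ 23.
  x = λ² - 21 - 21 = 529 - 42 ≡ 23; y = λ·(21 - 23) - 18 ≡ 23. → (23, 23)

(23, 23)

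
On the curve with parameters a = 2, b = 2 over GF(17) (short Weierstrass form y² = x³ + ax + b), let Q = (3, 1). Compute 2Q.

tangent at (3, 1): λ = (3·3² + 2)/(2·1) ≡ 12/2. 2⁻¹ ≡ 9 (mod 17), so λ ≡ 12·9 ≡ 6.
  x = λ² - 3 - 3 = 36 - 6 ≡ 13; y = λ·(3 - 13) - 1 ≡ 7. → (13, 7)

(13, 7)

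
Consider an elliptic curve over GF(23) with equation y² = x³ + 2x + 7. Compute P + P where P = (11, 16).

tangent at (11, 16): λ = (3·11² + 2)/(2·16) ≡ 20/9. 9⁻¹ ≡ 18 (mod 23) since 9·18 = 162 ≡ 1, so λ ≡ 20·18 ≡ 15.
  x = λ² - 11 - 11 = 225 - 22 ≡ 19; y = λ·(11 - 19) - 16 ≡ 2. → (19, 2)

(19, 2)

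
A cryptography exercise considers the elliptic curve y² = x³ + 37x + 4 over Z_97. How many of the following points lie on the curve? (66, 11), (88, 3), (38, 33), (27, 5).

3

(66, 11): 11² ≡ 24, rhs ≡ 9 → off.
(88, 3): 3² ≡ 9, rhs ≡ 9 → on.
(38, 33): 33² ≡ 22, rhs ≡ 22 → on.
(27, 5): 5² ≡ 25, rhs ≡ 25 → on.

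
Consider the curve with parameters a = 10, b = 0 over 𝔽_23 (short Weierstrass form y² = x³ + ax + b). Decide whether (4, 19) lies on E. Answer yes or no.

y² = 19² ≡ 16; x³ + 10x + 0 = 104 ≡ 12 (mod 23). 16 ≠ 12.

no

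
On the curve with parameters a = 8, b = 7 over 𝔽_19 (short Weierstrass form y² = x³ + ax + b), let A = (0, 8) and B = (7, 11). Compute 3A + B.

First 3A:
Repeated addition: build up to 3A.
2A: tangent at (0, 8): λ = (3·0² + 8)/(2·8) ≡ 8/16. 16⁻¹ ≡ 6 (mod 19), so λ ≡ 8·6 ≡ 10.
  x = λ² - 0 - 0 = 100 - 0 ≡ 5; y = λ·(0 - 5) - 8 ≡ 18. → (5, 18)
3A: (5, 18) + (0, 8). λ = (8 - 18)/(0 - 5) ≡ 9/14 mod 19. 14⁻¹ ≡ 15 (mod 19) since 14·15 = 210 ≡ 1, so λ ≡ 2.
  x = λ² - 5 - 0 = 4 - 5 ≡ 18; y = λ·(5 - 18) - 18 ≡ 13. → (18, 13)
3A = (18, 13).
Finally 3A + B:
(18, 13) + (7, 11). λ = (11 - 13)/(7 - 18) ≡ 17/8 mod 19. 8⁻¹ ≡ 12 (mod 19), so λ ≡ 14.
  x = λ² - 18 - 7 = 196 - 25 ≡ 0; y = λ·(18 - 0) - 13 ≡ 11. → (0, 11)

(0, 11)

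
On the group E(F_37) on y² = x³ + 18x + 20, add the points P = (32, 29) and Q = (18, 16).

(36, 36)

(32, 29) + (18, 16). λ = (16 - 29)/(18 - 32) ≡ 24/23 mod 37. 23⁻¹ ≡ 29 (mod 37), so λ ≡ 30.
  x = λ² - 32 - 18 = 900 - 50 ≡ 36; y = λ·(32 - 36) - 29 ≡ 36. → (36, 36)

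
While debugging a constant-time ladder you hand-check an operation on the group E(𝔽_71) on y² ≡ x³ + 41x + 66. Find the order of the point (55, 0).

2P: (55, 0) + (55, 0): same x and y₁ ≡ -y₂, so the sum is O.
2P = O, so the order is 2.

2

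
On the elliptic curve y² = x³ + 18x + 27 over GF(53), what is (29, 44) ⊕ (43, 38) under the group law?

(29, 44) + (43, 38). λ = (38 - 44)/(43 - 29) ≡ 47/14 mod 53. 14⁻¹ ≡ 19 (mod 53) since 14·19 = 266 ≡ 1, so λ ≡ 45.
  x = λ² - 29 - 43 = 2025 - 72 ≡ 45; y = λ·(29 - 45) - 44 ≡ 31. → (45, 31)

(45, 31)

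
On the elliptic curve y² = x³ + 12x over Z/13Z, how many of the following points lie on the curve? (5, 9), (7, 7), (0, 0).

(5, 9): 9² ≡ 3, rhs ≡ 3 → on.
(7, 7): 7² ≡ 10, rhs ≡ 11 → off.
(0, 0): 0² ≡ 0, rhs ≡ 0 → on.

2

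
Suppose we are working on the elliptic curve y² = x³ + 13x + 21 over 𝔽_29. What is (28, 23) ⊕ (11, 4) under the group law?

(6, 5)

(28, 23) + (11, 4). λ = (4 - 23)/(11 - 28) ≡ 10/12 mod 29. 12⁻¹ ≡ 17 (mod 29), so λ ≡ 25.
  x = λ² - 28 - 11 = 625 - 39 ≡ 6; y = λ·(28 - 6) - 23 ≡ 5. → (6, 5)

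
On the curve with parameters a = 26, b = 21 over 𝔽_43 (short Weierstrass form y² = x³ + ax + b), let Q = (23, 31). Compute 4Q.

(41, 2)

Double-and-add on 4 = (100)₂. Start with Q = (23, 31) for the leading 1-bit.
double: tangent at (23, 31): λ = (3·23² + 26)/(2·31) ≡ 22/19. 19⁻¹ ≡ 34 (mod 43) since 19·34 = 646 ≡ 1, so λ ≡ 22·34 ≡ 17.
  x = λ² - 23 - 23 = 289 - 46 ≡ 28; y = λ·(23 - 28) - 31 ≡ 13. → (28, 13)
double: tangent at (28, 13): λ = (3·28² + 26)/(2·13) ≡ 13/26. 26⁻¹ ≡ 5 (mod 43), so λ ≡ 13·5 ≡ 22.
  x = λ² - 28 - 28 = 484 - 56 ≡ 41; y = λ·(28 - 41) - 13 ≡ 2. → (41, 2)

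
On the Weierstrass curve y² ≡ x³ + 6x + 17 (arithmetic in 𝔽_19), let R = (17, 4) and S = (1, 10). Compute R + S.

(17, 4) + (1, 10). λ = (10 - 4)/(1 - 17) ≡ 6/3 mod 19. 3⁻¹ ≡ 13 (mod 19), so λ ≡ 2.
  x = λ² - 17 - 1 = 4 - 18 ≡ 5; y = λ·(17 - 5) - 4 ≡ 1. → (5, 1)

(5, 1)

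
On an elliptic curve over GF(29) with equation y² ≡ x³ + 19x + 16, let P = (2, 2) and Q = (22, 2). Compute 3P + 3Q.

(7, 12)

First 3P:
Repeated addition: build up to 3P.
2P: tangent at (2, 2): λ = (3·2² + 19)/(2·2) ≡ 2/4. 4⁻¹ ≡ 22 (mod 29), so λ ≡ 2·22 ≡ 15.
  x = λ² - 2 - 2 = 225 - 4 ≡ 18; y = λ·(2 - 18) - 2 ≡ 19. → (18, 19)
3P: (18, 19) + (2, 2). λ = (2 - 19)/(2 - 18) ≡ 12/13 mod 29. 13⁻¹ ≡ 9 (mod 29) since 13·9 = 117 ≡ 1, so λ ≡ 21.
  x = λ² - 18 - 2 = 441 - 20 ≡ 15; y = λ·(18 - 15) - 19 ≡ 15. → (15, 15)
3P = (15, 15).
Next 3Q:
Repeated addition: build up to 3Q.
2Q: tangent at (22, 2): λ = (3·22² + 19)/(2·2) ≡ 21/4. 4⁻¹ ≡ 22 (mod 29), so λ ≡ 21·22 ≡ 27.
  x = λ² - 22 - 22 = 729 - 44 ≡ 18; y = λ·(22 - 18) - 2 ≡ 19. → (18, 19)
3Q: (18, 19) + (22, 2). λ = (2 - 19)/(22 - 18) ≡ 12/4 mod 29. 4⁻¹ ≡ 22 (mod 29) since 4·22 = 88 ≡ 1, so λ ≡ 3.
  x = λ² - 18 - 22 = 9 - 40 ≡ 27; y = λ·(18 - 27) - 19 ≡ 12. → (27, 12)
3Q = (27, 12).
Finally 3P + 3Q:
(15, 15) + (27, 12). λ = (12 - 15)/(27 - 15) ≡ 26/12 mod 29. 12⁻¹ ≡ 17 (mod 29) since 12·17 = 204 ≡ 1, so λ ≡ 7.
  x = λ² - 15 - 27 = 49 - 42 ≡ 7; y = λ·(15 - 7) - 15 ≡ 12. → (7, 12)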